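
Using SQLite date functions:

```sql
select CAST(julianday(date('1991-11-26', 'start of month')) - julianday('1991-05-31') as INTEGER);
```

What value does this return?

`start of month` rewinds 1991-11-26 to 1991-11-01.
0 days remain in May 1991 after the 31st (31 − 31).
June 1991: 30 days.
July 1991: 31 days.
August 1991: 31 days.
September 1991: 30 days.
October 1991: 31 days.
Then 1 day into November 1991.
Total: 0 + 30 + 31 + 31 + 30 + 31 + 1 = 154.

154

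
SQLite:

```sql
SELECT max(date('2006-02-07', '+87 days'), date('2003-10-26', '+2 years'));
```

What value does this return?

2006-05-05

date('2006-02-07', '+87 days') → 2006-05-05.
date('2003-10-26', '+2 years') → 2005-10-26.
Later of the two is 2006-05-05.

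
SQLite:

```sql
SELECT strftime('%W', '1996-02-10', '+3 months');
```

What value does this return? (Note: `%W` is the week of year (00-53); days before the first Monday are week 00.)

First apply '+3 months': 1996-02-10 → 1996-05-10.
1996-05-10 is a Friday. SQLite's %W counts Mondays since the year started; the result is 19.

19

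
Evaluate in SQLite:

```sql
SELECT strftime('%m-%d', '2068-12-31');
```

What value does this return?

12-31

`%m-%d` extracts the month-day: 12-31.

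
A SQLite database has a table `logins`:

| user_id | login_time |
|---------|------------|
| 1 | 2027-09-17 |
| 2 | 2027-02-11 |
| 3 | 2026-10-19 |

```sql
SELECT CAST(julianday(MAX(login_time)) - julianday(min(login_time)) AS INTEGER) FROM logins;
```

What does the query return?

333

MIN = 2026-10-19, MAX = 2027-09-17.
12 days remain in October 2026 after the 19th (31 − 19).
Full months from November 2026 through August 2027 contribute their day counts.
Then 17 days into September 2027.
Total: 12 + 30 + 31 + 31 + 28 + 31 + 30 + 31 + 30 + 31 + 31 + 17 = 333.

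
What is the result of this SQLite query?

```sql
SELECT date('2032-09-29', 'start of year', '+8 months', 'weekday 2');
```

`start of year` rewinds 2032-09-29 to 2032-01-01.
Adding +8 months to 2032-01-01 gives 2032-09-01.
`weekday 2` advances to the next Tuesday; 2032-09-01 is a Wednesday, so it moves forward to 2032-09-07.

2032-09-07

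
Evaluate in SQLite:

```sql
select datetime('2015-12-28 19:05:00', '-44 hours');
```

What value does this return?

-44 hours from 2015-12-28 19:05:00 is 2015-12-26 23:05:00 (crosses midnight).

2015-12-26 23:05:00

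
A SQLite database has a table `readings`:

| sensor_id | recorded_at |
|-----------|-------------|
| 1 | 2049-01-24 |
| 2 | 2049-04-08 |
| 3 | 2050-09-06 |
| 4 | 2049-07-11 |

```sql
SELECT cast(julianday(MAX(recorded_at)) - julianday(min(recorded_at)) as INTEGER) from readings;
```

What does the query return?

MIN = 2049-01-24, MAX = 2050-09-06.
7 days remain in January 2049 after the 24th (31 − 24).
Full months from February 2049 through August 2050 contribute their day counts.
Then 6 days into September 2050.
Total: 7 + 28 + 31 + 30 + 31 + 30 + 31 + 31 + 30 + 31 + 30 + 31 + 31 + 28 + 31 + 30 + 31 + 30 + 31 + 31 + 6 = 590.

590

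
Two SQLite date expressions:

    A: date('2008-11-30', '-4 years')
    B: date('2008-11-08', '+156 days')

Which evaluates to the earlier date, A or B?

A = 2004-11-30.
B = 2009-04-13.
A is earlier.

A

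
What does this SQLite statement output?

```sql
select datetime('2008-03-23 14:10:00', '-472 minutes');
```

472 minutes = 7h 52m; -472 minutes from 2008-03-23 14:10:00 is 2008-03-23 06:18:00.

2008-03-23 06:18:00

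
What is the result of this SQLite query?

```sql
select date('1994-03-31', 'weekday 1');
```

`weekday 1` advances to the next Monday; 1994-03-31 is a Thursday, so it moves forward to 1994-04-04.

1994-04-04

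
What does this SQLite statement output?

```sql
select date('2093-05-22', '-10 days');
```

Going back 10 days within May lands on 2093-05-12.

2093-05-12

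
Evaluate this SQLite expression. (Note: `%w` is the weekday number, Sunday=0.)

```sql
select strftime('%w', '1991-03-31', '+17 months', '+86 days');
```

3

First apply '+17 months', '+86 days': 1991-03-31 → 1992-11-25.
1992-11-25 is a Wednesday; with Sunday=0 that is 3.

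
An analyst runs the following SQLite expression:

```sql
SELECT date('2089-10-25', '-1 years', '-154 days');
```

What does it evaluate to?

Adding -1 year to 2089-10-25 gives 2088-10-25.
Applying '-154 days' to 2088-10-25: counting 154 days back gives 2088-05-24.

2088-05-24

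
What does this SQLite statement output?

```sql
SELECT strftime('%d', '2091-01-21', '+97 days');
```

28

First apply '+97 days': 2091-01-21 → 2091-04-28.
`%d` extracts the 2-digit day of month: 28.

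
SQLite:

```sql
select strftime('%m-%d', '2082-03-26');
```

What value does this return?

`%m-%d` extracts the month-day: 03-26.

03-26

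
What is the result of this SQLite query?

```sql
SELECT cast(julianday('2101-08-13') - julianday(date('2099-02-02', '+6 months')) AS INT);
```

741

Adding +6 months to 2099-02-02 gives 2099-08-02.
29 days remain in August 2099 after the 2nd (31 − 2).
Full months from September 2099 through July 2101 contribute their day counts.
Then 13 days into August 2101.
Total: 29 + 30 + 31 + 30 + 31 + 31 + 28 + 31 + 30 + 31 + 30 + 31 + 31 + 30 + 31 + 30 + 31 + 31 + 28 + 31 + 30 + 31 + 30 + 31 + 13 = 741.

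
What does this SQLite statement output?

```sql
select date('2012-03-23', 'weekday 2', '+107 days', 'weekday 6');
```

2012-07-14

`weekday 2` advances to the next Tuesday; 2012-03-23 is a Friday, so it moves forward to 2012-03-27.
Applying '+107 days' to 2012-03-27: counting 107 days forward gives 2012-07-12.
`weekday 6` advances to the next Saturday; 2012-07-12 is a Thursday, so it moves forward to 2012-07-14.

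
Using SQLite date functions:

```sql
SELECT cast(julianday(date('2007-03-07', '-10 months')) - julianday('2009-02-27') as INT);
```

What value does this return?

-1027

Adding -10 months to 2007-03-07 gives 2006-05-07.
24 days remain in May 2006 after the 7th (31 − 7).
Full months from June 2006 through January 2009 contribute their day counts.
Then 27 days into February 2009.
Total: 24 + 30 + 31 + 31 + 30 + 31 + 30 + 31 + 31 + 28 + 31 + 30 + 31 + 30 + 31 + 31 + 30 + 31 + 30 + 31 + 31 + 29 + 31 + 30 + 31 + 30 + 31 + 31 + 30 + 31 + 30 + 31 + 31 + 27 = 1027.
The subtraction is earlier − later, so the result is −1027 → -1027.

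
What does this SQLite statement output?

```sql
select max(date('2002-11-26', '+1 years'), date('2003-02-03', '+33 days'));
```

date('2002-11-26', '+1 years') → 2003-11-26.
date('2003-02-03', '+33 days') → 2003-03-08.
Later of the two is 2003-11-26.

2003-11-26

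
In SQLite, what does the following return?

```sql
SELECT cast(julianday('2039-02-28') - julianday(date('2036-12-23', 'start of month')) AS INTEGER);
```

819

`start of month` rewinds 2036-12-23 to 2036-12-01.
30 days remain in December 2036 after the 1st (31 − 1).
Full months from January 2037 through January 2039 contribute their day counts.
Then 28 days into February 2039.
Total: 30 + 31 + 28 + 31 + 30 + 31 + 30 + 31 + 31 + 30 + 31 + 30 + 31 + 31 + 28 + 31 + 30 + 31 + 30 + 31 + 31 + 30 + 31 + 30 + 31 + 31 + 28 = 819.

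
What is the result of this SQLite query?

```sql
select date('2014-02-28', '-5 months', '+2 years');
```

2015-09-28

Adding -5 months to 2014-02-28 gives 2013-09-28.
Adding +2 years to 2013-09-28 gives 2015-09-28.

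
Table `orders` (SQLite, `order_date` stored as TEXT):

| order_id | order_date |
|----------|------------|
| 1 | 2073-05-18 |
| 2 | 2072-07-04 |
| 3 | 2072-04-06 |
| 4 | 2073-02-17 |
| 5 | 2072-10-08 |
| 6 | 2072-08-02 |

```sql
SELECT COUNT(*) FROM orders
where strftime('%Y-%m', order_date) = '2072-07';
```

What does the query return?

1

Rows with year-month 2072-07: 2072-07-04 → 1.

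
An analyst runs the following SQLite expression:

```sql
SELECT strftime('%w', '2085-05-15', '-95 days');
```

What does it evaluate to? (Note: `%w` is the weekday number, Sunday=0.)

First apply '-95 days': 2085-05-15 → 2085-02-09.
2085-02-09 is a Friday; with Sunday=0 that is 5.

5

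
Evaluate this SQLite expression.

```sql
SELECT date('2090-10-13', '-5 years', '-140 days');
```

2085-05-26

Adding -5 years to 2090-10-13 gives 2085-10-13.
Applying '-140 days' to 2085-10-13: counting 140 days back gives 2085-05-26.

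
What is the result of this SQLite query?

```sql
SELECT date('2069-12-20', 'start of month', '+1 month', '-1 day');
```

2069-12-31

`start of month` rewinds 2069-12-20 to 2069-12-01.
Adding +1 month to 2069-12-01 gives 2070-01-01.
Going back 1 day from 2070-01-01 reaches 2069-12-31 (last day of December, 31 days).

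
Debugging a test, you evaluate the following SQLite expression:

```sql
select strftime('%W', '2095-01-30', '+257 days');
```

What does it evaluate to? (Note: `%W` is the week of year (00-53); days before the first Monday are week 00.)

First apply '+257 days': 2095-01-30 → 2095-10-14.
2095-10-14 is a Friday. SQLite's %W counts Mondays since the year started; the result is 41.

41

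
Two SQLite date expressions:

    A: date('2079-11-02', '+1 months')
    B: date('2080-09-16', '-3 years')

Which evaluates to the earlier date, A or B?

A = 2079-12-02.
B = 2077-09-16.
B is earlier.

B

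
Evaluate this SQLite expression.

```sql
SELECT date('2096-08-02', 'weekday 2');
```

2096-08-07

`weekday 2` advances to the next Tuesday; 2096-08-02 is a Thursday, so it moves forward to 2096-08-07.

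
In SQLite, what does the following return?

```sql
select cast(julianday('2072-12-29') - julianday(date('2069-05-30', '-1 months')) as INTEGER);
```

Adding -1 month to 2069-05-30 gives 2069-04-30.
0 days remain in April 2069 after the 30th (30 − 30).
Full months from May 2069 through November 2072 contribute their day counts.
Then 29 days into December 2072.
Total: 0 + 31 + 30 + 31 + 31 + 30 + 31 + 30 + 31 + 31 + 28 + 31 + 30 + 31 + 30 + 31 + 31 + 30 + 31 + 30 + 31 + 31 + 28 + 31 + 30 + 31 + 30 + 31 + 31 + 30 + 31 + 30 + 31 + 31 + 29 + 31 + 30 + 31 + 30 + 31 + 31 + 30 + 31 + 30 + 29 = 1339.

1339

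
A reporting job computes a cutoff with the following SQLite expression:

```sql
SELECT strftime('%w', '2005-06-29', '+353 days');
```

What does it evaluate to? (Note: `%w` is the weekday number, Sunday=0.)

First apply '+353 days': 2005-06-29 → 2006-06-17.
2006-06-17 is a Saturday; with Sunday=0 that is 6.

6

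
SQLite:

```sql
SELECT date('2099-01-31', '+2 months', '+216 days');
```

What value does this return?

2099-11-02

Adding +2 months to 2099-01-31 gives 2099-03-31.
Applying '+216 days' to 2099-03-31: counting 216 days forward gives 2099-11-02.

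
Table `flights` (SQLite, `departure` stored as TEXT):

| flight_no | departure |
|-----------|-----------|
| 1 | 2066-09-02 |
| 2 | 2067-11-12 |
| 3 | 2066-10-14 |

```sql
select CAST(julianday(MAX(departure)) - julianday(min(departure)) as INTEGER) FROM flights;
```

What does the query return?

436

MIN = 2066-09-02, MAX = 2067-11-12.
28 days remain in September 2066 after the 2nd (30 − 2).
Full months from October 2066 through October 2067 contribute their day counts.
Then 12 days into November 2067.
Total: 28 + 31 + 30 + 31 + 31 + 28 + 31 + 30 + 31 + 30 + 31 + 31 + 30 + 31 + 12 = 436.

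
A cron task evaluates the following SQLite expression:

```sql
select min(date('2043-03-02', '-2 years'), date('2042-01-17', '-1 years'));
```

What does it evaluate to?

date('2043-03-02', '-2 years') → 2041-03-02.
date('2042-01-17', '-1 years') → 2041-01-17.
Earlier of the two is 2041-01-17.

2041-01-17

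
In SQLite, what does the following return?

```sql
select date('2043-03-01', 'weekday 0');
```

2043-03-01

`weekday 0` advances to the next Sunday; 2043-03-01 is already a Sunday, so it stays at 2043-03-01.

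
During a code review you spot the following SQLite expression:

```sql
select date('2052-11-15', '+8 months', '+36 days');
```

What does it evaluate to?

Adding +8 months to 2052-11-15 gives 2053-07-15.
July 2053 has 31 days; 16 remain after the 15th, so 17 days reach 2053-08-01.
Advancing 19 more days within August lands on 2053-08-20.

2053-08-20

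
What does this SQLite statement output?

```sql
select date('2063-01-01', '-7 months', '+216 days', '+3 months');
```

Adding -7 months to 2063-01-01 gives 2062-06-01.
Applying '+216 days' to 2062-06-01: counting 216 days forward gives 2063-01-03.
Adding +3 months to 2063-01-03 gives 2063-04-03.

2063-04-03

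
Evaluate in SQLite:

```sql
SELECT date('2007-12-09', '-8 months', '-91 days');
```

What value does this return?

Adding -8 months to 2007-12-09 gives 2007-04-09.
Applying '-91 days' to 2007-04-09: counting 91 days back gives 2007-01-08.

2007-01-08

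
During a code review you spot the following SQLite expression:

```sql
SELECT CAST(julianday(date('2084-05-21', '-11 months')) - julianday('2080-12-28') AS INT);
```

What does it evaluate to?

Adding -11 months to 2084-05-21 gives 2083-06-21.
3 days remain in December 2080 after the 28th (31 − 28).
Full months from January 2081 through May 2083 contribute their day counts.
Then 21 days into June 2083.
Total: 3 + 31 + 28 + 31 + 30 + 31 + 30 + 31 + 31 + 30 + 31 + 30 + 31 + 31 + 28 + 31 + 30 + 31 + 30 + 31 + 31 + 30 + 31 + 30 + 31 + 31 + 28 + 31 + 30 + 31 + 21 = 905.

905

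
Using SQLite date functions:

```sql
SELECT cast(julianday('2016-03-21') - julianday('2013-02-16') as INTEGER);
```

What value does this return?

12 days remain in February 2013 after the 16th (28 − 16).
Full months from March 2013 through February 2016 contribute their day counts.
Then 21 days into March 2016.
Total: 12 + 31 + 30 + 31 + 30 + 31 + 31 + 30 + 31 + 30 + 31 + 31 + 28 + 31 + 30 + 31 + 30 + 31 + 31 + 30 + 31 + 30 + 31 + 31 + 28 + 31 + 30 + 31 + 30 + 31 + 31 + 30 + 31 + 30 + 31 + 31 + 29 + 21 = 1129.

1129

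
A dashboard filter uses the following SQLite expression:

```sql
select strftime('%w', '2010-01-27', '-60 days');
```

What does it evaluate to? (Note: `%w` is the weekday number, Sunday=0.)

First apply '-60 days': 2010-01-27 → 2009-11-28.
2009-11-28 is a Saturday; with Sunday=0 that is 6.

6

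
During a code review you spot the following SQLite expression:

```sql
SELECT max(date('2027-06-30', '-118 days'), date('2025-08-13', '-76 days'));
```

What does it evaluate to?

2027-03-04

date('2027-06-30', '-118 days') → 2027-03-04.
date('2025-08-13', '-76 days') → 2025-05-29.
Later of the two is 2027-03-04.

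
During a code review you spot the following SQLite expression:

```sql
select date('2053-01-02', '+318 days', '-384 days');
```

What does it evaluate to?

2052-10-28

Applying '+318 days' to 2053-01-02: counting 318 days forward gives 2053-11-16.
Applying '-384 days' to 2053-11-16: counting 384 days back gives 2052-10-28.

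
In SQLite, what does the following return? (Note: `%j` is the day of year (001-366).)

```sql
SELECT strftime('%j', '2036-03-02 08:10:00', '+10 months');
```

002

First apply '+10 months': 2036-03-02 08:10:00 → 2037-01-02 08:10:00.
Day-of-year for 2037-01-02: days since 2037-01-01 inclusive = 2, zero-padded to 002.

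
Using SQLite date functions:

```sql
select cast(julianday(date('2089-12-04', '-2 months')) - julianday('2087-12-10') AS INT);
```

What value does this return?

664

Adding -2 months to 2089-12-04 gives 2089-10-04.
21 days remain in December 2087 after the 10th (31 − 10).
Full months from January 2088 through September 2089 contribute their day counts.
Then 4 days into October 2089.
Total: 21 + 31 + 29 + 31 + 30 + 31 + 30 + 31 + 31 + 30 + 31 + 30 + 31 + 31 + 28 + 31 + 30 + 31 + 30 + 31 + 31 + 30 + 4 = 664.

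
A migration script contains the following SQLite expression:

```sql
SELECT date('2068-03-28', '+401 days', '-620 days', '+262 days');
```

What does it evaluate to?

2068-05-10

Applying '+401 days' to 2068-03-28: counting 401 days forward gives 2069-05-03.
Applying '-620 days' to 2069-05-03: counting 620 days back gives 2067-08-22.
Applying '+262 days' to 2067-08-22: counting 262 days forward gives 2068-05-10.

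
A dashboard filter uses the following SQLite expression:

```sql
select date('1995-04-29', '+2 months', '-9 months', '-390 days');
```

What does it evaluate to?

Adding +2 months to 1995-04-29 gives 1995-06-29.
Adding -9 months to 1995-06-29 gives 1994-09-29.
Applying '-390 days' to 1994-09-29: counting 390 days back gives 1993-09-04.

1993-09-04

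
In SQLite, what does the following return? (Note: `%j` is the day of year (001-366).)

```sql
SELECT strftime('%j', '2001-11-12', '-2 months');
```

255

First apply '-2 months': 2001-11-12 → 2001-09-12.
Day-of-year for 2001-09-12: days since 2001-01-01 inclusive = 255, zero-padded to 255.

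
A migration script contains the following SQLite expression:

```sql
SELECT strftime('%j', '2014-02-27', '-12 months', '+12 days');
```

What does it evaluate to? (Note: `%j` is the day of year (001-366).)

First apply '-12 months', '+12 days': 2014-02-27 → 2013-03-11.
Day-of-year for 2013-03-11: days since 2013-01-01 inclusive = 70, zero-padded to 070.

070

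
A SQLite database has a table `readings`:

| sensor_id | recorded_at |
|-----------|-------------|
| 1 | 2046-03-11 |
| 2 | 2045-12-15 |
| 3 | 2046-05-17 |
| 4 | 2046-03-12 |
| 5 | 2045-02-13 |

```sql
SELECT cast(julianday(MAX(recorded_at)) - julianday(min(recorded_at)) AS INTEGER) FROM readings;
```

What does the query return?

MIN = 2045-02-13, MAX = 2046-05-17.
15 days remain in February 2045 after the 13th (28 − 13).
Full months from March 2045 through April 2046 contribute their day counts.
Then 17 days into May 2046.
Total: 15 + 31 + 30 + 31 + 30 + 31 + 31 + 30 + 31 + 30 + 31 + 31 + 28 + 31 + 30 + 17 = 458.

458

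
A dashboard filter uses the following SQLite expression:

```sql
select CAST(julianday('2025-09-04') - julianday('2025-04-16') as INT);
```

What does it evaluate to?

14 days remain in April 2025 after the 16th (30 − 16).
May 2025: 31 days.
June 2025: 30 days.
July 2025: 31 days.
August 2025: 31 days.
Then 4 days into September 2025.
Total: 14 + 31 + 30 + 31 + 31 + 4 = 141.

141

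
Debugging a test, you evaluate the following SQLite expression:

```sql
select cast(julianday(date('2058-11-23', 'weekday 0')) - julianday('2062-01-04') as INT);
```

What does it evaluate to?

-1137

`weekday 0` advances to the next Sunday; 2058-11-23 is a Saturday, so it moves forward to 2058-11-24.
6 days remain in November 2058 after the 24th (30 − 24).
Full months from December 2058 through December 2061 contribute their day counts.
Then 4 days into January 2062.
Total: 6 + 31 + 31 + 28 + 31 + 30 + 31 + 30 + 31 + 31 + 30 + 31 + 30 + 31 + 31 + 29 + 31 + 30 + 31 + 30 + 31 + 31 + 30 + 31 + 30 + 31 + 31 + 28 + 31 + 30 + 31 + 30 + 31 + 31 + 30 + 31 + 30 + 31 + 4 = 1137.
The subtraction is earlier − later, so the result is −1137 → -1137.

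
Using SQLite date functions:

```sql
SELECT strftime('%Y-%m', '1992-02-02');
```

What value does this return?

`%Y-%m` extracts the year-month: 1992-02.

1992-02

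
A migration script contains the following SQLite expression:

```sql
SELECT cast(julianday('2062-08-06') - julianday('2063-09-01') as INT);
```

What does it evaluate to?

25 days remain in August 2062 after the 6th (31 − 6).
Full months from September 2062 through August 2063 contribute their day counts.
Then 1 day into September 2063.
Total: 25 + 30 + 31 + 30 + 31 + 31 + 28 + 31 + 30 + 31 + 30 + 31 + 31 + 1 = 391.
The subtraction is earlier − later, so the result is −391 → -391.

-391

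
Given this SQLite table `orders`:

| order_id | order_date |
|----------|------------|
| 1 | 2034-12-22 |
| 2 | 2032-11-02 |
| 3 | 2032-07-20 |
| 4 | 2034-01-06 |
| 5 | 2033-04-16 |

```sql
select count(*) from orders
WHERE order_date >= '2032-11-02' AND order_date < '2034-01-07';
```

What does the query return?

Rows in [2032-11-02, 2034-01-07): 2032-11-02, 2034-01-06, 2033-04-16 → 3 rows.

3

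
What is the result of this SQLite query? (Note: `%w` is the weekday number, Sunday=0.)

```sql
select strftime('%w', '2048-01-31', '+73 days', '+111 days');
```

0

First apply '+73 days', '+111 days': 2048-01-31 → 2048-08-02.
2048-08-02 is a Sunday; with Sunday=0 that is 0.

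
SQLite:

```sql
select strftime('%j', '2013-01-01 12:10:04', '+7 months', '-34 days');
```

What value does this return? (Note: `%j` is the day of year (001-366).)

First apply '+7 months', '-34 days': 2013-01-01 12:10:04 → 2013-06-28 12:10:04.
Day-of-year for 2013-06-28: days since 2013-01-01 inclusive = 179, zero-padded to 179.

179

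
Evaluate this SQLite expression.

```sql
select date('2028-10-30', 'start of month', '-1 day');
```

2028-09-30

`start of month` rewinds 2028-10-30 to 2028-10-01.
Going back 1 day from 2028-10-01 reaches 2028-09-30 (last day of September, 30 days).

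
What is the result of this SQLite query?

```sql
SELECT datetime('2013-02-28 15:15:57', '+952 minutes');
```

952 minutes = 15h 52m; +952 minutes from 2013-02-28 15:15:57 is 2013-03-01 07:07:57 (crosses midnight).

2013-03-01 07:07:57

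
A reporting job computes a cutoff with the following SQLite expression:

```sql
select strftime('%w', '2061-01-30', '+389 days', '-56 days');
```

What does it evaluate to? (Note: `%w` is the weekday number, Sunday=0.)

First apply '+389 days', '-56 days': 2061-01-30 → 2061-12-29.
2061-12-29 is a Thursday; with Sunday=0 that is 4.

4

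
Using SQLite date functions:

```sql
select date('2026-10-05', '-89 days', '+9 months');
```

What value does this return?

Applying '-89 days' to 2026-10-05: counting 89 days back gives 2026-07-08.
Adding +9 months to 2026-07-08 gives 2027-04-08.

2027-04-08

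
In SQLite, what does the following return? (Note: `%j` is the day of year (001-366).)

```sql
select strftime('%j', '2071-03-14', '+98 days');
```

First apply '+98 days': 2071-03-14 → 2071-06-20.
Day-of-year for 2071-06-20: days since 2071-01-01 inclusive = 171, zero-padded to 171.

171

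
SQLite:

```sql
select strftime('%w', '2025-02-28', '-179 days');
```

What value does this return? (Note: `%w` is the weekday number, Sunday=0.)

First apply '-179 days': 2025-02-28 → 2024-09-02.
2024-09-02 is a Monday; with Sunday=0 that is 1.

1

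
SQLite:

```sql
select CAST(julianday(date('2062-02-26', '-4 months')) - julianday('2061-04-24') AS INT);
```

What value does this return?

185

Adding -4 months to 2062-02-26 gives 2061-10-26.
6 days remain in April 2061 after the 24th (30 − 24).
May 2061: 31 days.
June 2061: 30 days.
July 2061: 31 days.
August 2061: 31 days.
September 2061: 30 days.
Then 26 days into October 2061.
Total: 6 + 31 + 30 + 31 + 31 + 30 + 26 = 185.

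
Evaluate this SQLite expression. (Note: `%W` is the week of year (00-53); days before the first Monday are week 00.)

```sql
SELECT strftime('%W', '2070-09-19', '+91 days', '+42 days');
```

First apply '+91 days', '+42 days': 2070-09-19 → 2071-01-30.
2071-01-30 is a Friday. SQLite's %W counts Mondays since the year started; the result is 04.

04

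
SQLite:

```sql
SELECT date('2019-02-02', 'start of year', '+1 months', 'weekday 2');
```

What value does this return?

2019-02-05

`start of year` rewinds 2019-02-02 to 2019-01-01.
Adding +1 month to 2019-01-01 gives 2019-02-01.
`weekday 2` advances to the next Tuesday; 2019-02-01 is a Friday, so it moves forward to 2019-02-05.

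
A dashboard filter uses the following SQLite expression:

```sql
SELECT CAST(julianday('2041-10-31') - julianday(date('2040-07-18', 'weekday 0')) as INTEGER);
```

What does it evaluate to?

466

`weekday 0` advances to the next Sunday; 2040-07-18 is a Wednesday, so it moves forward to 2040-07-22.
9 days remain in July 2040 after the 22nd (31 − 22).
Full months from August 2040 through September 2041 contribute their day counts.
Then 31 days into October 2041.
Total: 9 + 31 + 30 + 31 + 30 + 31 + 31 + 28 + 31 + 30 + 31 + 30 + 31 + 31 + 30 + 31 = 466.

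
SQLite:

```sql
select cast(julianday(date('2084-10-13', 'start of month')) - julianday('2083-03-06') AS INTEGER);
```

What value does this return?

575

`start of month` rewinds 2084-10-13 to 2084-10-01.
25 days remain in March 2083 after the 6th (31 − 6).
Full months from April 2083 through September 2084 contribute their day counts.
Then 1 day into October 2084.
Total: 25 + 30 + 31 + 30 + 31 + 31 + 30 + 31 + 30 + 31 + 31 + 29 + 31 + 30 + 31 + 30 + 31 + 31 + 30 + 1 = 575.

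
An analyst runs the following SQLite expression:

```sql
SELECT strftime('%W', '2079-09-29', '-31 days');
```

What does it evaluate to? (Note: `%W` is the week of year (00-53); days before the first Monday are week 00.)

First apply '-31 days': 2079-09-29 → 2079-08-29.
2079-08-29 is a Tuesday. SQLite's %W counts Mondays since the year started; the result is 35.

35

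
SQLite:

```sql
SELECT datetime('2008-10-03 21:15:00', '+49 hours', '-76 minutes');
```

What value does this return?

+49 hours from 2008-10-03 21:15:00 is 2008-10-05 22:15:00 (crosses midnight).
76 minutes = 1h 16m; -76 minutes from 2008-10-05 22:15:00 is 2008-10-05 20:59:00.

2008-10-05 20:59:00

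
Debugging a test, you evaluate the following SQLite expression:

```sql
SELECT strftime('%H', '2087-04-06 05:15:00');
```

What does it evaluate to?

`%H` extracts the 2-digit hour (00-23): 05.

05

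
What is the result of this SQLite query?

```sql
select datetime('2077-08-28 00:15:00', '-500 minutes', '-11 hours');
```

500 minutes = 8h 20m; -500 minutes from 2077-08-28 00:15:00 is 2077-08-27 15:55:00 (crosses midnight).
-11 hours from 2077-08-27 15:55:00 is 2077-08-27 04:55:00.

2077-08-27 04:55:00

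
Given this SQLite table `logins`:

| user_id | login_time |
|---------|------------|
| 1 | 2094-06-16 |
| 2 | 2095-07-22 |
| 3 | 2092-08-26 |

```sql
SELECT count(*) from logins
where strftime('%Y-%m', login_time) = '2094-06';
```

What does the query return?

1

Rows with year-month 2094-06: 2094-06-16 → 1.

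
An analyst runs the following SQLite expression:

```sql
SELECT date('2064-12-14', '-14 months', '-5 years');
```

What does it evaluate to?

2058-10-14

Adding -14 months to 2064-12-14 gives 2063-10-14.
Adding -5 years to 2063-10-14 gives 2058-10-14.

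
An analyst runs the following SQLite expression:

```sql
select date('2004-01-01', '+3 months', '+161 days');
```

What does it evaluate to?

Adding +3 months to 2004-01-01 gives 2004-04-01.
Applying '+161 days' to 2004-04-01: counting 161 days forward gives 2004-09-09.

2004-09-09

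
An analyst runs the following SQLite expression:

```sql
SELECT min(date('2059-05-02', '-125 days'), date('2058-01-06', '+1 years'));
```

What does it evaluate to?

date('2059-05-02', '-125 days') → 2058-12-28.
date('2058-01-06', '+1 years') → 2059-01-06.
Earlier of the two is 2058-12-28.

2058-12-28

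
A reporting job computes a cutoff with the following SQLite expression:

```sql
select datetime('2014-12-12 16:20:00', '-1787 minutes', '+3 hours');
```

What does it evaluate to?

2014-12-11 13:33:00

1787 minutes = 29h 47m; -1787 minutes from 2014-12-12 16:20:00 is 2014-12-11 10:33:00 (crosses midnight).
+3 hours from 2014-12-11 10:33:00 is 2014-12-11 13:33:00.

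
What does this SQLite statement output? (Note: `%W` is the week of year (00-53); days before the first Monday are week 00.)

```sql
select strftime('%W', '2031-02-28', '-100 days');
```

First apply '-100 days': 2031-02-28 → 2030-11-20.
2030-11-20 is a Wednesday. SQLite's %W counts Mondays since the year started; the result is 46.

46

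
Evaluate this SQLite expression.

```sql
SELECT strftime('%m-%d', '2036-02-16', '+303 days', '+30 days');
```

First apply '+303 days', '+30 days': 2036-02-16 → 2037-01-14.
`%m-%d` extracts the month-day: 01-14.

01-14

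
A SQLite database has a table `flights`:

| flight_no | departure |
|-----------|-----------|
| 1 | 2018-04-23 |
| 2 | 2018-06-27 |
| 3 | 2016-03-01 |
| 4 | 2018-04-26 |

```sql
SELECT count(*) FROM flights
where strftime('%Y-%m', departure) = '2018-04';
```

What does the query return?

Rows with year-month 2018-04: 2018-04-23, 2018-04-26 → 2.

2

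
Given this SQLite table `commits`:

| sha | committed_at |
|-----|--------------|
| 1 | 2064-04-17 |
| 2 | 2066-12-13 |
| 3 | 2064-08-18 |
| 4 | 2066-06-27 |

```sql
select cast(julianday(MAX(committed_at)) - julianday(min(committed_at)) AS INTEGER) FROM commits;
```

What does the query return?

970

MIN = 2064-04-17, MAX = 2066-12-13.
13 days remain in April 2064 after the 17th (30 − 17).
Full months from May 2064 through November 2066 contribute their day counts.
Then 13 days into December 2066.
Total: 13 + 31 + 30 + 31 + 31 + 30 + 31 + 30 + 31 + 31 + 28 + 31 + 30 + 31 + 30 + 31 + 31 + 30 + 31 + 30 + 31 + 31 + 28 + 31 + 30 + 31 + 30 + 31 + 31 + 30 + 31 + 30 + 13 = 970.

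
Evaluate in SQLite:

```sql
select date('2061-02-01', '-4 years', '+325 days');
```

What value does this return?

2057-12-23

Adding -4 years to 2061-02-01 gives 2057-02-01.
Applying '+325 days' to 2057-02-01: counting 325 days forward gives 2057-12-23.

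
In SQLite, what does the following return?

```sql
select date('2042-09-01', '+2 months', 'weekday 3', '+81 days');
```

2043-01-25

Adding +2 months to 2042-09-01 gives 2042-11-01.
`weekday 3` advances to the next Wednesday; 2042-11-01 is a Saturday, so it moves forward to 2042-11-05.
Applying '+81 days' to 2042-11-05: counting 81 days forward gives 2043-01-25.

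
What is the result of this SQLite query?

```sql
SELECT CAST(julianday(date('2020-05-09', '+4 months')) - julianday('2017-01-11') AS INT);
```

Adding +4 months to 2020-05-09 gives 2020-09-09.
20 days remain in January 2017 after the 11th (31 − 11).
Full months from February 2017 through August 2020 contribute their day counts.
Then 9 days into September 2020.
Total: 20 + 28 + 31 + 30 + 31 + 30 + 31 + 31 + 30 + 31 + 30 + 31 + 31 + 28 + 31 + 30 + 31 + 30 + 31 + 31 + 30 + 31 + 30 + 31 + 31 + 28 + 31 + 30 + 31 + 30 + 31 + 31 + 30 + 31 + 30 + 31 + 31 + 29 + 31 + 30 + 31 + 30 + 31 + 31 + 9 = 1337.

1337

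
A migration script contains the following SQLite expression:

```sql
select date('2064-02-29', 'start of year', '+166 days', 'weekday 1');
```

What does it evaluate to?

`start of year` rewinds 2064-02-29 to 2064-01-01.
Applying '+166 days' to 2064-01-01: counting 166 days forward gives 2064-06-15.
`weekday 1` advances to the next Monday; 2064-06-15 is a Sunday, so it moves forward to 2064-06-16.

2064-06-16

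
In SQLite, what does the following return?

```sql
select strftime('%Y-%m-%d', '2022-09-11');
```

`%Y-%m-%d` extracts the ISO date: 2022-09-11.

2022-09-11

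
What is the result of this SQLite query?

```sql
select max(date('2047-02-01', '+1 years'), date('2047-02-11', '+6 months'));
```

2048-02-01

date('2047-02-01', '+1 years') → 2048-02-01.
date('2047-02-11', '+6 months') → 2047-08-11.
Later of the two is 2048-02-01.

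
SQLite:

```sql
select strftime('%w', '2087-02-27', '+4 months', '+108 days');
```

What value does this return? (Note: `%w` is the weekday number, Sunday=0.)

1

First apply '+4 months', '+108 days': 2087-02-27 → 2087-10-13.
2087-10-13 is a Monday; with Sunday=0 that is 1.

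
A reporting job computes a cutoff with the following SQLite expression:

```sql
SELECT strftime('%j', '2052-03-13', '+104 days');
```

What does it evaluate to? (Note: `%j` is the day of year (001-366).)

177

First apply '+104 days': 2052-03-13 → 2052-06-25.
Day-of-year for 2052-06-25: days since 2052-01-01 inclusive = 177, zero-padded to 177.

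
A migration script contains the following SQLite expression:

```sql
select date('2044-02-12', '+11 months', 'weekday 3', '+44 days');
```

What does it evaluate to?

2045-03-03

Adding +11 months to 2044-02-12 gives 2045-01-12.
`weekday 3` advances to the next Wednesday; 2045-01-12 is a Thursday, so it moves forward to 2045-01-18.
Applying '+44 days' to 2045-01-18: counting 44 days forward gives 2045-03-03.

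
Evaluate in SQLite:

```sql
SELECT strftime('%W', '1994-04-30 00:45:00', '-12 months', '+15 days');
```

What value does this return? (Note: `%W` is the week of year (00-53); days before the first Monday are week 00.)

19

First apply '-12 months', '+15 days': 1994-04-30 00:45:00 → 1993-05-15 00:45:00.
1993-05-15 is a Saturday. SQLite's %W counts Mondays since the year started; the result is 19.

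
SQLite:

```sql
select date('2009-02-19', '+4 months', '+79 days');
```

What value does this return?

2009-09-06

Adding +4 months to 2009-02-19 gives 2009-06-19.
Applying '+79 days' to 2009-06-19: counting 79 days forward gives 2009-09-06.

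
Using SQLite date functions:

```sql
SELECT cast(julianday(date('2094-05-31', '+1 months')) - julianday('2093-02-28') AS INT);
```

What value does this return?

Adding +1 month to 2094-05-31 targets 2094-06-31. June 2094 has only 30 days, so SQLite normalizes the 1-day overflow forward to 2094-07-01.
0 days remain in February 2093 after the 28th (28 − 28).
Full months from March 2093 through June 2094 contribute their day counts.
Then 1 day into July 2094.
Total: 0 + 31 + 30 + 31 + 30 + 31 + 31 + 30 + 31 + 30 + 31 + 31 + 28 + 31 + 30 + 31 + 30 + 1 = 488.

488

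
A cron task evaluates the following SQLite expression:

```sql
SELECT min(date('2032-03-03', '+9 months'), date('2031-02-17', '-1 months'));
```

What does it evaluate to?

2031-01-17

date('2032-03-03', '+9 months') → 2032-12-03.
date('2031-02-17', '-1 months') → 2031-01-17.
Earlier of the two is 2031-01-17.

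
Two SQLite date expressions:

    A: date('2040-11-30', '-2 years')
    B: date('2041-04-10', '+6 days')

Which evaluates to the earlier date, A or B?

A

A = 2038-11-30.
B = 2041-04-16.
A is earlier.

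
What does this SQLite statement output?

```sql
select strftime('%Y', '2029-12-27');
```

2029

`%Y` extracts the 4-digit year: 2029.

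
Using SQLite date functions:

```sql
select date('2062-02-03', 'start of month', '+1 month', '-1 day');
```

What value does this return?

`start of month` rewinds 2062-02-03 to 2062-02-01.
Adding +1 month to 2062-02-01 gives 2062-03-01.
Going back 1 day from 2062-03-01 reaches 2062-02-28 (last day of February, 28 days).

2062-02-28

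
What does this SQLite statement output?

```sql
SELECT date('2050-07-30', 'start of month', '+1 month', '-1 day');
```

2050-07-31

`start of month` rewinds 2050-07-30 to 2050-07-01.
Adding +1 month to 2050-07-01 gives 2050-08-01.
Going back 1 day from 2050-08-01 reaches 2050-07-31 (last day of July, 31 days).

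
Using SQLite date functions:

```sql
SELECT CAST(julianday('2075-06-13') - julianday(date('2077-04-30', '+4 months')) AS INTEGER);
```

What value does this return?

Adding +4 months to 2077-04-30 gives 2077-08-30.
17 days remain in June 2075 after the 13th (30 − 13).
Full months from July 2075 through July 2077 contribute their day counts.
Then 30 days into August 2077.
Total: 17 + 31 + 31 + 30 + 31 + 30 + 31 + 31 + 29 + 31 + 30 + 31 + 30 + 31 + 31 + 30 + 31 + 30 + 31 + 31 + 28 + 31 + 30 + 31 + 30 + 31 + 30 = 809.
The subtraction is earlier − later, so the result is −809 → -809.

-809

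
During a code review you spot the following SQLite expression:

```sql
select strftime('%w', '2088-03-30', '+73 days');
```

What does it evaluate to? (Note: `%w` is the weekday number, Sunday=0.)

First apply '+73 days': 2088-03-30 → 2088-06-11.
2088-06-11 is a Friday; with Sunday=0 that is 5.

5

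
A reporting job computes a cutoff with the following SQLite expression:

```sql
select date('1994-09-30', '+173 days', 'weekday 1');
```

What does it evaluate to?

1995-03-27

Applying '+173 days' to 1994-09-30: counting 173 days forward gives 1995-03-22.
`weekday 1` advances to the next Monday; 1995-03-22 is a Wednesday, so it moves forward to 1995-03-27.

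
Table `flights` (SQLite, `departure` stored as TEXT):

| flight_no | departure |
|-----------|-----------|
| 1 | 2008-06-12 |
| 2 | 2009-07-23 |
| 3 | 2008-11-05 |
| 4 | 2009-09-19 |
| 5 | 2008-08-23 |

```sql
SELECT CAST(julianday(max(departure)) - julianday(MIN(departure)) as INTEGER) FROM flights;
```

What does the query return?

MIN = 2008-06-12, MAX = 2009-09-19.
18 days remain in June 2008 after the 12th (30 − 12).
Full months from July 2008 through August 2009 contribute their day counts.
Then 19 days into September 2009.
Total: 18 + 31 + 31 + 30 + 31 + 30 + 31 + 31 + 28 + 31 + 30 + 31 + 30 + 31 + 31 + 19 = 464.

464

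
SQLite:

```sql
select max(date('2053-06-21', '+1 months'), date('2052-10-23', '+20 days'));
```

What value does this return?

date('2053-06-21', '+1 months') → 2053-07-21.
date('2052-10-23', '+20 days') → 2052-11-12.
Later of the two is 2053-07-21.

2053-07-21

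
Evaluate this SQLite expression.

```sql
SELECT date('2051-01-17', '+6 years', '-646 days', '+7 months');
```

2055-11-12

Adding +6 years to 2051-01-17 gives 2057-01-17.
Applying '-646 days' to 2057-01-17: counting 646 days back gives 2055-04-12.
Adding +7 months to 2055-04-12 gives 2055-11-12.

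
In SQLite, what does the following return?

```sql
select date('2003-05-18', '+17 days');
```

2003-06-04

May 2003 has 31 days; 13 remain after the 18th, so 14 days reach 2003-06-01.
Advancing 3 more days within June lands on 2003-06-04.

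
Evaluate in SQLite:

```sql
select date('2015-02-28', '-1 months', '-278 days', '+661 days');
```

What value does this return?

Adding -1 month to 2015-02-28 gives 2015-01-28.
Applying '-278 days' to 2015-01-28: counting 278 days back gives 2014-04-25.
Applying '+661 days' to 2014-04-25: counting 661 days forward gives 2016-02-15.

2016-02-15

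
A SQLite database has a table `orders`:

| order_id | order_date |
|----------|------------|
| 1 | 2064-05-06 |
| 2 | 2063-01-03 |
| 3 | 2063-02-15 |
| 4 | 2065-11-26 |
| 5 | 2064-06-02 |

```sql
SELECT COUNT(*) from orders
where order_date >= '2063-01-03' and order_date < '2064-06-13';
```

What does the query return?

Rows in [2063-01-03, 2064-06-13): 2064-05-06, 2063-01-03, 2063-02-15, 2064-06-02 → 4 rows.

4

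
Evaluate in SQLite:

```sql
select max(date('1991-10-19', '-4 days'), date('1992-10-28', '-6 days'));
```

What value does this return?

date('1991-10-19', '-4 days') → 1991-10-15.
date('1992-10-28', '-6 days') → 1992-10-22.
Later of the two is 1992-10-22.

1992-10-22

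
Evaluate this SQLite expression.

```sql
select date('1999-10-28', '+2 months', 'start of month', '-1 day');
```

1999-11-30

Adding +2 months to 1999-10-28 gives 1999-12-28.
`start of month` rewinds 1999-12-28 to 1999-12-01.
Going back 1 day from 1999-12-01 reaches 1999-11-30 (last day of November, 30 days).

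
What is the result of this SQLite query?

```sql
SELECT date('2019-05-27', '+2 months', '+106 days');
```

2019-11-10

Adding +2 months to 2019-05-27 gives 2019-07-27.
Applying '+106 days' to 2019-07-27: counting 106 days forward gives 2019-11-10.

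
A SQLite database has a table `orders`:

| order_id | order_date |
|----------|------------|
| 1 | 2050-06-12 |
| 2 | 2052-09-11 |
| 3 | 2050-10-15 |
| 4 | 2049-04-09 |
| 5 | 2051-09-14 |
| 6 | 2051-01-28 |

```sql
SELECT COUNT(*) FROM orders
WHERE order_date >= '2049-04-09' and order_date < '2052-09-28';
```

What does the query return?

Rows in [2049-04-09, 2052-09-28): 2050-06-12, 2052-09-11, 2050-10-15, 2049-04-09, 2051-09-14, 2051-01-28 → 6 rows.

6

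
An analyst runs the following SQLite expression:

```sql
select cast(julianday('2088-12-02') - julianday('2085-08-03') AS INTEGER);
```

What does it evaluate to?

1217

28 days remain in August 2085 after the 3rd (31 − 3).
Full months from September 2085 through November 2088 contribute their day counts.
Then 2 days into December 2088.
Total: 28 + 30 + 31 + 30 + 31 + 31 + 28 + 31 + 30 + 31 + 30 + 31 + 31 + 30 + 31 + 30 + 31 + 31 + 28 + 31 + 30 + 31 + 30 + 31 + 31 + 30 + 31 + 30 + 31 + 31 + 29 + 31 + 30 + 31 + 30 + 31 + 31 + 30 + 31 + 30 + 2 = 1217.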